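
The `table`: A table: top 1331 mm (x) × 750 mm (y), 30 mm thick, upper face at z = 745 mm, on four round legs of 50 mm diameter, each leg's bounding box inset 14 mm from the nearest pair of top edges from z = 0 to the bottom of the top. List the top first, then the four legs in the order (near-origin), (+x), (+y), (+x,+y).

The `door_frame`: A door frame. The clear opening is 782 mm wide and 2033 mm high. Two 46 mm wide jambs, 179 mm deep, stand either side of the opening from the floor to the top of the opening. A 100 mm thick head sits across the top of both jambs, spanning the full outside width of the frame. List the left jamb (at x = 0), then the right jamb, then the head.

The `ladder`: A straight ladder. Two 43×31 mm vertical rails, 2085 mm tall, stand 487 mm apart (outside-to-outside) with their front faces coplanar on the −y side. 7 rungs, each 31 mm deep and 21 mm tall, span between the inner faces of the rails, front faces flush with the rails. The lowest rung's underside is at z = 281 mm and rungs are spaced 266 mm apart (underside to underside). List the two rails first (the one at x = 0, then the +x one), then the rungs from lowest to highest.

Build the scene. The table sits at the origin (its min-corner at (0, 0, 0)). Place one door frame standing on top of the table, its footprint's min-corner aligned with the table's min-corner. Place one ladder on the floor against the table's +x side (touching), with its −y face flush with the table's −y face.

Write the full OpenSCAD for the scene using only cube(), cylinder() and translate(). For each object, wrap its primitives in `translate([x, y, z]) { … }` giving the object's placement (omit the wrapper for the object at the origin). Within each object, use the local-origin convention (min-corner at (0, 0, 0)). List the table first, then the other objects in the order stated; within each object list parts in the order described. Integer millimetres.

translate([0, 0, 715]) cube([1331, 750, 30]);
translate([39, 39, 0]) cylinder(h = 715, r = 25);
translate([1292, 39, 0]) cylinder(h = 715, r = 25);
translate([39, 711, 0]) cylinder(h = 715, r = 25);
translate([1292, 711, 0]) cylinder(h = 715, r = 25);
translate([0, 0, 745]) {
  cube([46, 179, 2033]);
  translate([828, 0, 0]) cube([46, 179, 2033]);
  translate([0, 0, 2033]) cube([874, 179, 100]);
}
translate([1331, 0, 0]) {
  cube([43, 31, 2085]);
  translate([444, 0, 0]) cube([43, 31, 2085]);
  translate([43, 0, 281]) cube([401, 31, 21]);
  translate([43, 0, 547]) cube([401, 31, 21]);
  translate([43, 0, 813]) cube([401, 31, 21]);
  translate([43, 0, 1079]) cube([401, 31, 21]);
  translate([43, 0, 1345]) cube([401, 31, 21]);
  translate([43, 0, 1611]) cube([401, 31, 21]);
  translate([43, 0, 1877]) cube([401, 31, 21]);
}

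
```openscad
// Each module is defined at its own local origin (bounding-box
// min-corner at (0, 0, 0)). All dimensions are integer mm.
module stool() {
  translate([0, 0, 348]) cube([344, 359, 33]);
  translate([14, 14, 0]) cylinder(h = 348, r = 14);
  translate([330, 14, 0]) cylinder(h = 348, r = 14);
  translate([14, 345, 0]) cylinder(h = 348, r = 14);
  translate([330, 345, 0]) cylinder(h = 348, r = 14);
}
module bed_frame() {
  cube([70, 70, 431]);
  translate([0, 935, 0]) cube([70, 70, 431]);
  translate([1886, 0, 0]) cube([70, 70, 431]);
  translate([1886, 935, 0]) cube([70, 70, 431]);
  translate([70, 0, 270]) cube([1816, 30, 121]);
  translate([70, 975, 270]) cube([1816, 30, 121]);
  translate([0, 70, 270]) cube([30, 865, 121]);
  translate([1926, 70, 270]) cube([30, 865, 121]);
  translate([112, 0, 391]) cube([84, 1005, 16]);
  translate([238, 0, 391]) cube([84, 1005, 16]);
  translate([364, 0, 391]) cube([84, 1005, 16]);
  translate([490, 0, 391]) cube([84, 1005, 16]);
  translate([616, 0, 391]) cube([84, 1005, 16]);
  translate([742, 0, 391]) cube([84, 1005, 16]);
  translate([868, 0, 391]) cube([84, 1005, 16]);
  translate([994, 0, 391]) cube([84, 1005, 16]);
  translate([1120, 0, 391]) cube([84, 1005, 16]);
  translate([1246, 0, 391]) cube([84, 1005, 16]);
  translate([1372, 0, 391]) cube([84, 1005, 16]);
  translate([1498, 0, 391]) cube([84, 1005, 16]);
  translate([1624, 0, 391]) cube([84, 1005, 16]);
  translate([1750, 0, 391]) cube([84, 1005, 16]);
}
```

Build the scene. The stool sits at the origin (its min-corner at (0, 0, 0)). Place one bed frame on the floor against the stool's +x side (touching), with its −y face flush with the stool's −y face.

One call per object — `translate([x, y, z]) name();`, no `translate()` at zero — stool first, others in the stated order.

stool();
translate([344, 0, 0]) bed_frame();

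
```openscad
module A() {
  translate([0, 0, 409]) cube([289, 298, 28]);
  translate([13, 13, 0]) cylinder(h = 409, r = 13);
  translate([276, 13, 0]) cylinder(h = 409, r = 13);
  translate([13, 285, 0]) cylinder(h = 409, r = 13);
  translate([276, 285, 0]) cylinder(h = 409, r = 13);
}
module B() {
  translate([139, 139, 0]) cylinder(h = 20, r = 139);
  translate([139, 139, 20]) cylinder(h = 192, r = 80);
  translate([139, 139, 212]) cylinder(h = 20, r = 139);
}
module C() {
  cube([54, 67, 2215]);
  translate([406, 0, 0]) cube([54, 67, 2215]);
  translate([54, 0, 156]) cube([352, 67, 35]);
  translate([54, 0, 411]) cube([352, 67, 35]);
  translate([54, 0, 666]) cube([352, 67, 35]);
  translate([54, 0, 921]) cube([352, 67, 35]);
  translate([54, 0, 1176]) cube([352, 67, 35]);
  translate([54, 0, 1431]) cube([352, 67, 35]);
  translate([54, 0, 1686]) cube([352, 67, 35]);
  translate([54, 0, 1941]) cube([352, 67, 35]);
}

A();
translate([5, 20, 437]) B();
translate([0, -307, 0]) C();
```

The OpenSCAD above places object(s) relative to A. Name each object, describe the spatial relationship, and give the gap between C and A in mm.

The ladder's nearest face is 240 mm from the stool's −y face.

A is a stool. B is a spool. C is a ladder. The spool is on top of the stool. The ladder is on the floor beside the stool on its −y side. The gap between the ladder and the stool is 240 mm.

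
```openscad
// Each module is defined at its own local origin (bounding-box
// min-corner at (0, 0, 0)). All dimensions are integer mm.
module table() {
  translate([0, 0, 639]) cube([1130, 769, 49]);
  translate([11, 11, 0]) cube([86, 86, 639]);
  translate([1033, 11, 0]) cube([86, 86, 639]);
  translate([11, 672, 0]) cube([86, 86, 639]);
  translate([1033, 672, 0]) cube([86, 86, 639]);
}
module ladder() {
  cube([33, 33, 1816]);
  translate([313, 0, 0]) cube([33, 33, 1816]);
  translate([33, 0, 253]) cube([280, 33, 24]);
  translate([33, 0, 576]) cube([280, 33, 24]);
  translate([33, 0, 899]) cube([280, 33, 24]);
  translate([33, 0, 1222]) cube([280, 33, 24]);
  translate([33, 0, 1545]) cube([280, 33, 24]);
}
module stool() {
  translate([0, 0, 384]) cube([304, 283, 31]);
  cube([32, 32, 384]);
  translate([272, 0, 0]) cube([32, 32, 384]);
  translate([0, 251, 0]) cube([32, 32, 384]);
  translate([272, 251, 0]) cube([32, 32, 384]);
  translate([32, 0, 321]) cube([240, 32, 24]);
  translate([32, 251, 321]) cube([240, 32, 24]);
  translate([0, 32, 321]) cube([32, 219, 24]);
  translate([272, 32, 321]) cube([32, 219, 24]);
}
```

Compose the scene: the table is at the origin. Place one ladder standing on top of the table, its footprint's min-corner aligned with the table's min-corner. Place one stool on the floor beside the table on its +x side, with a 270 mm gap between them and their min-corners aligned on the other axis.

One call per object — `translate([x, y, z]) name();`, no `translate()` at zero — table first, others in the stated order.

table();
translate([0, 0, 688]) ladder();
translate([1400, 0, 0]) stool();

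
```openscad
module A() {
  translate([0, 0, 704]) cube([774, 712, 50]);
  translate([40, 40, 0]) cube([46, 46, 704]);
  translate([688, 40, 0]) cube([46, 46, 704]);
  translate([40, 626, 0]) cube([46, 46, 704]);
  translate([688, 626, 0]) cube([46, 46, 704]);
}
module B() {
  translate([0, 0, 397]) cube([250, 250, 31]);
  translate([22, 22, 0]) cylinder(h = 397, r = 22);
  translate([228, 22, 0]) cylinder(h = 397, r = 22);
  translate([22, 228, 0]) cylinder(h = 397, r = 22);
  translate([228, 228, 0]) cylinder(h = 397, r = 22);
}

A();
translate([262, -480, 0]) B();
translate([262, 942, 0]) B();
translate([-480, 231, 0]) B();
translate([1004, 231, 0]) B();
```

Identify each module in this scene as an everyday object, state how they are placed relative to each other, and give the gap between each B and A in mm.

Each stool's nearest face is 230 mm from the table's bounding box.

A is a table. B is a stool. Four stools sit around the table at the −y, +y, −x, +x sides. The gap between each stool and the table is 230 mm.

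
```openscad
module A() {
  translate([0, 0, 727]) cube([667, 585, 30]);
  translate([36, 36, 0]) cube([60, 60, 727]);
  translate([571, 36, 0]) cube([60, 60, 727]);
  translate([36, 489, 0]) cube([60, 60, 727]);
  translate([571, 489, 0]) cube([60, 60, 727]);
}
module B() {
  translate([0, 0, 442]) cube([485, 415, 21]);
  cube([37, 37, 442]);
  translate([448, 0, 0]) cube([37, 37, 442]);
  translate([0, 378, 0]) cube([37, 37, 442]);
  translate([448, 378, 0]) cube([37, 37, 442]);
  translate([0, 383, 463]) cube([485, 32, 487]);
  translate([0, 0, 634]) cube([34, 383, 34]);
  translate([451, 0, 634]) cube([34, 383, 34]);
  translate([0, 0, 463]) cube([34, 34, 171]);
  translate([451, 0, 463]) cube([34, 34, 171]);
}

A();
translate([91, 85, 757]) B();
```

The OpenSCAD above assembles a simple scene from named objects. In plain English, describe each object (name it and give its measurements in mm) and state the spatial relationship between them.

A is a rectangular dining table. The top is 667×585×30 mm with its upper surface at z = 757 mm. It stands on four 60×60 mm square legs, each inset 36 mm from the nearest pair of top edges, running from the floor to the underside of the top.

B is a chair: 485×415 mm seat, 21 mm thick, top at z = 463 mm, on four 37 mm square corner legs flush with the seat edges. A 32 mm thick backrest slab spans the full seat width, extending 487 mm above the seat top, its back face flush with the seat's +y edge. Two armrests of 34×34 mm section run along each side from the seat's front edge to the front of the backrest, top faces 205 mm above the seat top and outer faces flush with the seat's x-edges; a 34×34 mm post under the front of each armrest stands on the seat at the front corner.

The chair is on top of the table, centred.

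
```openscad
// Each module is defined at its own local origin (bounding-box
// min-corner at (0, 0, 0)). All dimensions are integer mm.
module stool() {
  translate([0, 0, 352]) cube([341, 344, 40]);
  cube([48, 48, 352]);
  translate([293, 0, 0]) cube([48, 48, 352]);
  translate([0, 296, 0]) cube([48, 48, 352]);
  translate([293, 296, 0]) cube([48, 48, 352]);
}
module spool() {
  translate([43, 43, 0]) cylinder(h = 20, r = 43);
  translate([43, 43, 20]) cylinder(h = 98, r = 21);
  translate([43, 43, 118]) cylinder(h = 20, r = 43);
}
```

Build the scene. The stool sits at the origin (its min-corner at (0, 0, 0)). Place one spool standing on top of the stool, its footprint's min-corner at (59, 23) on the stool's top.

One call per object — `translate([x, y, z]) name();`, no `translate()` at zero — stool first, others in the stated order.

stool();
translate([59, 23, 392]) spool();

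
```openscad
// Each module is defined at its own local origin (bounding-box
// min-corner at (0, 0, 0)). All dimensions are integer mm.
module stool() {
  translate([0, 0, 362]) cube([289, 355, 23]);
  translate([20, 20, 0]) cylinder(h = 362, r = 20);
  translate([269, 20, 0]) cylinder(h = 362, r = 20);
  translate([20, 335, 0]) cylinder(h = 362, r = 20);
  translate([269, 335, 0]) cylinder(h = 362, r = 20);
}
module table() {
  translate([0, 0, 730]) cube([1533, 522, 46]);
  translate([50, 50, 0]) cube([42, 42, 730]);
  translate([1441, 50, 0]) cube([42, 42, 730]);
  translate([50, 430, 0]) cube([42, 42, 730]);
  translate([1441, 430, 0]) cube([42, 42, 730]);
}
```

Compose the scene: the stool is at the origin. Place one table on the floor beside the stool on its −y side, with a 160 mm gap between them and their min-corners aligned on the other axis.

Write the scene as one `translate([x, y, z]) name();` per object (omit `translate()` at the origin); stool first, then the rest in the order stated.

stool();
translate([0, -682, 0]) table();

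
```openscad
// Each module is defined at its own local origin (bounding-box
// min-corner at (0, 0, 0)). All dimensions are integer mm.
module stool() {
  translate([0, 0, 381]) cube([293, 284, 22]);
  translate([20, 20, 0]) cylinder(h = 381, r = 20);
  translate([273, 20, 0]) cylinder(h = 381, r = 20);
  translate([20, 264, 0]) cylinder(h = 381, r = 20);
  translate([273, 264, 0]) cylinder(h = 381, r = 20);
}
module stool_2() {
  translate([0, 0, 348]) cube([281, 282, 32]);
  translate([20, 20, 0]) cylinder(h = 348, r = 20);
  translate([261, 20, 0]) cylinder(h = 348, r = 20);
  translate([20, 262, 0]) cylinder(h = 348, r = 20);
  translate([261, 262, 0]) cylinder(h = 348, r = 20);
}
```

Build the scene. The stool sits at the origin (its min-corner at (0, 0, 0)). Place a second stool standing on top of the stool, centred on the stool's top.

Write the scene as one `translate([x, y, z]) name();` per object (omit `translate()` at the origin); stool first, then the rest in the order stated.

stool();
translate([6, 1, 403]) stool_2();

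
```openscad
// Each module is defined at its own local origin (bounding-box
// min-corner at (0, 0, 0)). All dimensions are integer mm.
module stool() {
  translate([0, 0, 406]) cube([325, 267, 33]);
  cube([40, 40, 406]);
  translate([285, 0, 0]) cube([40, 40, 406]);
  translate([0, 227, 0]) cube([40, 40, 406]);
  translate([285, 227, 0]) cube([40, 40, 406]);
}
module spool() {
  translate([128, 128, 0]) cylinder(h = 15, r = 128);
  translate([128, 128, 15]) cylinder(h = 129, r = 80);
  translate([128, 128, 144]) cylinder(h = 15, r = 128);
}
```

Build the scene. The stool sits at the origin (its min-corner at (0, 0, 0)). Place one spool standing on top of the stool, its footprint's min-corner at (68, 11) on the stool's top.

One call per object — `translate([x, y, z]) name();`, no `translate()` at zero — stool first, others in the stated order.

stool();
translate([68, 11, 439]) spool();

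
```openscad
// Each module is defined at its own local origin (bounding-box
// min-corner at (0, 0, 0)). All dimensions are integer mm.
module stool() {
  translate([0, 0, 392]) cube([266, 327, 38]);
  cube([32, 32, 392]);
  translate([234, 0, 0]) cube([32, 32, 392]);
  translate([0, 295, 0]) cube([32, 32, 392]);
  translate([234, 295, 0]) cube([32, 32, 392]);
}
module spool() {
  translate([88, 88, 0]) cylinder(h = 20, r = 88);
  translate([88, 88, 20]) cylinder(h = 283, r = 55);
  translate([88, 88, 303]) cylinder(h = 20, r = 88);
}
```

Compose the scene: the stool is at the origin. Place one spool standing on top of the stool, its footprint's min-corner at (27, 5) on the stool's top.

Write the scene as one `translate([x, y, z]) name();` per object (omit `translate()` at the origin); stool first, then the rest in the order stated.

stool();
translate([27, 5, 430]) spool();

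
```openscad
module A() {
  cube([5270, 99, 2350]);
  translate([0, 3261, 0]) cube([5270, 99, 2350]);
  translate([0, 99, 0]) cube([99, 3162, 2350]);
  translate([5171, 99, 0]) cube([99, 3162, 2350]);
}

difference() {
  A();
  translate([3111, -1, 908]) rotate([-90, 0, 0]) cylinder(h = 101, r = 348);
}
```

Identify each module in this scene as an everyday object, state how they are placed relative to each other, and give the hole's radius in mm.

The subtracted cylinder has r = 348 mm.

A is a house frame. The house frame has a circular hole through its front wall. The hole's radius is 348 mm.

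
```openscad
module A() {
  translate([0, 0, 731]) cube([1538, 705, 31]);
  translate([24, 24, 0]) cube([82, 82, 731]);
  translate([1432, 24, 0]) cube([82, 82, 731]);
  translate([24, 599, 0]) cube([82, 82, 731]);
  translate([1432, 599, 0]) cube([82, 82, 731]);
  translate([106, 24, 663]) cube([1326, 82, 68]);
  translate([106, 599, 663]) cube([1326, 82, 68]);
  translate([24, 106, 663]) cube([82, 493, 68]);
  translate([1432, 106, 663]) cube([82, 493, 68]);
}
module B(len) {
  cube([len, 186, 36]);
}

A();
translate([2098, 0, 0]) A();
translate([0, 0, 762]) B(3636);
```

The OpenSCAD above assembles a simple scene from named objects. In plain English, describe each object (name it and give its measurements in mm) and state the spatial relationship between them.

A is a table: top 1538 mm (x) × 705 mm (y), 31 mm thick, upper face at z = 762 mm, on four 82×82 mm square legs, each inset 24 mm from the nearest pair of top edges, running from z = 0 to the bottom of the top. Four apron rails, 82 mm thick and 68 mm tall, run between adjacent legs with their top edges flush with the underside of the top and their outer faces flush with the legs' outer faces.

B is a rectangular beam 3636 mm long (x), 186 mm deep (y), 36 mm thick (z).

The beam spans the tops of two tables placed 560 mm apart, resting at z = 762 mm.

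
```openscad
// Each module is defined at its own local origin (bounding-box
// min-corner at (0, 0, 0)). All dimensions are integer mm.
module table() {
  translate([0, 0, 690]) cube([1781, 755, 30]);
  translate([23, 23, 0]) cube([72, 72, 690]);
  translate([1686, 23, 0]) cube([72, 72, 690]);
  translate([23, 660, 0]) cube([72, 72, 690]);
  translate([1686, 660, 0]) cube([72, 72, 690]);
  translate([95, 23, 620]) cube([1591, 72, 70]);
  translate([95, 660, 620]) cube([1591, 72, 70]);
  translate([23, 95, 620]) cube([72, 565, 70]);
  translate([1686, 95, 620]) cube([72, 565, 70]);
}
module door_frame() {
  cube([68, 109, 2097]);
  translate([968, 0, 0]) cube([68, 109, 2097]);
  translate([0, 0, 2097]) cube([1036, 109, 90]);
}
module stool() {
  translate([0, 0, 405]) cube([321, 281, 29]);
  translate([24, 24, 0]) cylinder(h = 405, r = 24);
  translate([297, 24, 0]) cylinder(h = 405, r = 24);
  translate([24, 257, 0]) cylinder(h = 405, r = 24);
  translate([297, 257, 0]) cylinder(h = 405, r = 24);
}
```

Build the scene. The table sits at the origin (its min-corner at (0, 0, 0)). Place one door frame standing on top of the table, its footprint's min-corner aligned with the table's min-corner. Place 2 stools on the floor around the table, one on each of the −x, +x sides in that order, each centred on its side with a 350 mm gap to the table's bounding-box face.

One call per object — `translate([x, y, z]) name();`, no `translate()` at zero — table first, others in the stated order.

table();
translate([0, 0, 720]) door_frame();
translate([-671, 237, 0]) stool();
translate([2131, 237, 0]) stool();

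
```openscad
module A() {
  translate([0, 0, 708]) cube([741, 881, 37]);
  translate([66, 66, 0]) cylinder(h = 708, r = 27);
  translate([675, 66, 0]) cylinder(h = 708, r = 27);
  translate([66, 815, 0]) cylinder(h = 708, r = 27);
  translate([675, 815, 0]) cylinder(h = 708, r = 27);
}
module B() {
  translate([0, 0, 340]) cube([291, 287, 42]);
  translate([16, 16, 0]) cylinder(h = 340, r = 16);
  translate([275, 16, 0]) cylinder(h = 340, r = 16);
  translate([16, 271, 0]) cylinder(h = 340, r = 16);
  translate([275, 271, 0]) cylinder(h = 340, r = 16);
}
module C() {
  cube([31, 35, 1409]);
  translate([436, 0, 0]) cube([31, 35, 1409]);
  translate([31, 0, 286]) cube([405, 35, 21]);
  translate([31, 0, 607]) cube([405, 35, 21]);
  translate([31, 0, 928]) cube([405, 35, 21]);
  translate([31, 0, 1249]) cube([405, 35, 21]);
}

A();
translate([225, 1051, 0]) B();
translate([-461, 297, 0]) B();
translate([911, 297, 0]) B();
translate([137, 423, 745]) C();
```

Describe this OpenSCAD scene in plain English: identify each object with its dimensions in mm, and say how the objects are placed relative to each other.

A is a table: top 741 mm (x) × 881 mm (y), 37 mm thick, upper face at z = 745 mm, on four round legs of 54 mm diameter, each leg's bounding box inset 39 mm from the nearest pair of top edges, running from z = 0 to the bottom of the top.

B is a four-legged stool. The seat is 291×287 mm, 42 mm thick, top at z = 382 mm. It stands on four round legs, each 32 mm in diameter, from z = 0 to the seat underside, each leg's axis is inset half a diameter from the nearest pair of seat edges (so the leg's bounding box is flush with the corner).

C is a wooden ladder with two side rails of 31×35 mm section and 1409 mm height, set 467 mm apart overall. Between them run 4 rectangular rungs (35 mm deep, 21 mm thick), front faces flush with the rails' −y face. The bottom of the first rung is 286 mm above the floor and each subsequent rung is 321 mm higher than the one below.

Three stools sit around the table at the +y, −x, +x sides. The ladder is on top of the table, centred.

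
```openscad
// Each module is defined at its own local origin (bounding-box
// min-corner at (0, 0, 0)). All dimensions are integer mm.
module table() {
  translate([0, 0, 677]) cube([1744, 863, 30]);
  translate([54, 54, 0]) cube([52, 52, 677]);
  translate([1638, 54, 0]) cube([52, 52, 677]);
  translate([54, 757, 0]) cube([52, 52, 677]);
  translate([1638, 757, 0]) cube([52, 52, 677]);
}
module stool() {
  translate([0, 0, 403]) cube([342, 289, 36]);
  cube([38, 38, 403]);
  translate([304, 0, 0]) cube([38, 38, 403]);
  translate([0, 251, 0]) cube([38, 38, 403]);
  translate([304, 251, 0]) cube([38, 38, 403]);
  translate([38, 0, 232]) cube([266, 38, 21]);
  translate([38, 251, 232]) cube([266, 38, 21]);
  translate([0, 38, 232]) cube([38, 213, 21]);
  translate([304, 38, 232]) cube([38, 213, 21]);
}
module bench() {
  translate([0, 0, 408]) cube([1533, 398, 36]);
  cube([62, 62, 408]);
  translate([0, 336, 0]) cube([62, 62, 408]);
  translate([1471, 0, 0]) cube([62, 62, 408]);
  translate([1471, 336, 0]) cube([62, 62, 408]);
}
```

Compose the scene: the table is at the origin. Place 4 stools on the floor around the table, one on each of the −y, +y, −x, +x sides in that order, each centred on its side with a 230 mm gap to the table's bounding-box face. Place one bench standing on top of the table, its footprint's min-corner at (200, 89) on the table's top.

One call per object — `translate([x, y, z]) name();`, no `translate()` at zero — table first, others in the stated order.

table();
translate([701, -519, 0]) stool();
translate([701, 1093, 0]) stool();
translate([-572, 287, 0]) stool();
translate([1974, 287, 0]) stool();
translate([200, 89, 707]) bench();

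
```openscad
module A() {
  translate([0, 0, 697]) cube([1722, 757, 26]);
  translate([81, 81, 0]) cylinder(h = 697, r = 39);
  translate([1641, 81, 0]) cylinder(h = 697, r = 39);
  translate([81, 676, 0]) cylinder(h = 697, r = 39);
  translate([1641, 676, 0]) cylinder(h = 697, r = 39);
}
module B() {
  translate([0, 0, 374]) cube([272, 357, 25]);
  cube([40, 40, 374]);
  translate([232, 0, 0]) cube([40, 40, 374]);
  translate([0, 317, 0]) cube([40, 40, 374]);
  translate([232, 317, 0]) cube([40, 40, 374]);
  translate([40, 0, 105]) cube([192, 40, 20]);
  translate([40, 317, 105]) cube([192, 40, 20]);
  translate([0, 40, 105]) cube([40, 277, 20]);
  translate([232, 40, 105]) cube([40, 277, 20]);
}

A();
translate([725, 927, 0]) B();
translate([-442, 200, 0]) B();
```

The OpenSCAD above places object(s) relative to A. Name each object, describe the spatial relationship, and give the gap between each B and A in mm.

Each stool's nearest face is 170 mm from the table's bounding box.

A is a table. B is a stool. Two stools sit around the table at the +y, −x sides. The gap between each stool and the table is 170 mm.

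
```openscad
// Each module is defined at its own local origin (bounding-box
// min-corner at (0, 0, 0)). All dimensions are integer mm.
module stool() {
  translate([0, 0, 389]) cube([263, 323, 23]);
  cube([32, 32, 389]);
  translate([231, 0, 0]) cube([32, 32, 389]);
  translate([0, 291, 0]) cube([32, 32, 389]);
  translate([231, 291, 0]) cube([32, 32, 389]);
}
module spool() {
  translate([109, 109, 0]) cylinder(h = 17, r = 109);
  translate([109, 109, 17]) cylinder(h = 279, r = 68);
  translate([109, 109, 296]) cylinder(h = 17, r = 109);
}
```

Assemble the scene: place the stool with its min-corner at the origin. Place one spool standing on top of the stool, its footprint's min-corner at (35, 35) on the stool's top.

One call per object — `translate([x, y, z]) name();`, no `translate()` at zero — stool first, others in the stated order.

stool();
translate([35, 35, 412]) spool();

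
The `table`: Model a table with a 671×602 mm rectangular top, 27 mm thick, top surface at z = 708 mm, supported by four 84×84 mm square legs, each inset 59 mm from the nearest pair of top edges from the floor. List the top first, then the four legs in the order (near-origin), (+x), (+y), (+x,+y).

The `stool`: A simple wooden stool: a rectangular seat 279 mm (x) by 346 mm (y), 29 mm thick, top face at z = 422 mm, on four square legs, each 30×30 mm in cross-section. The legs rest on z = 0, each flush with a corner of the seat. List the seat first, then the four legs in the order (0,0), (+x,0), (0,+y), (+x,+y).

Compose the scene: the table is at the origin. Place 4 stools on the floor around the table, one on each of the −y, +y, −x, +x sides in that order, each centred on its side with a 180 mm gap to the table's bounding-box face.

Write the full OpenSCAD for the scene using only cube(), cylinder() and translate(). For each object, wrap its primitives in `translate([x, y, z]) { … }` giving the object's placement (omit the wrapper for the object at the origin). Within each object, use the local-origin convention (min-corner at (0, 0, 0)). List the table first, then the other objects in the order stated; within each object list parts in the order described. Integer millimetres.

translate([0, 0, 681]) cube([671, 602, 27]);
translate([59, 59, 0]) cube([84, 84, 681]);
translate([528, 59, 0]) cube([84, 84, 681]);
translate([59, 459, 0]) cube([84, 84, 681]);
translate([528, 459, 0]) cube([84, 84, 681]);
translate([196, -526, 0]) {
  translate([0, 0, 393]) cube([279, 346, 29]);
  cube([30, 30, 393]);
  translate([249, 0, 0]) cube([30, 30, 393]);
  translate([0, 316, 0]) cube([30, 30, 393]);
  translate([249, 316, 0]) cube([30, 30, 393]);
}
translate([196, 782, 0]) {
  translate([0, 0, 393]) cube([279, 346, 29]);
  cube([30, 30, 393]);
  translate([249, 0, 0]) cube([30, 30, 393]);
  translate([0, 316, 0]) cube([30, 30, 393]);
  translate([249, 316, 0]) cube([30, 30, 393]);
}
translate([-459, 128, 0]) {
  translate([0, 0, 393]) cube([279, 346, 29]);
  cube([30, 30, 393]);
  translate([249, 0, 0]) cube([30, 30, 393]);
  translate([0, 316, 0]) cube([30, 30, 393]);
  translate([249, 316, 0]) cube([30, 30, 393]);
}
translate([851, 128, 0]) {
  translate([0, 0, 393]) cube([279, 346, 29]);
  cube([30, 30, 393]);
  translate([249, 0, 0]) cube([30, 30, 393]);
  translate([0, 316, 0]) cube([30, 30, 393]);
  translate([249, 316, 0]) cube([30, 30, 393]);
}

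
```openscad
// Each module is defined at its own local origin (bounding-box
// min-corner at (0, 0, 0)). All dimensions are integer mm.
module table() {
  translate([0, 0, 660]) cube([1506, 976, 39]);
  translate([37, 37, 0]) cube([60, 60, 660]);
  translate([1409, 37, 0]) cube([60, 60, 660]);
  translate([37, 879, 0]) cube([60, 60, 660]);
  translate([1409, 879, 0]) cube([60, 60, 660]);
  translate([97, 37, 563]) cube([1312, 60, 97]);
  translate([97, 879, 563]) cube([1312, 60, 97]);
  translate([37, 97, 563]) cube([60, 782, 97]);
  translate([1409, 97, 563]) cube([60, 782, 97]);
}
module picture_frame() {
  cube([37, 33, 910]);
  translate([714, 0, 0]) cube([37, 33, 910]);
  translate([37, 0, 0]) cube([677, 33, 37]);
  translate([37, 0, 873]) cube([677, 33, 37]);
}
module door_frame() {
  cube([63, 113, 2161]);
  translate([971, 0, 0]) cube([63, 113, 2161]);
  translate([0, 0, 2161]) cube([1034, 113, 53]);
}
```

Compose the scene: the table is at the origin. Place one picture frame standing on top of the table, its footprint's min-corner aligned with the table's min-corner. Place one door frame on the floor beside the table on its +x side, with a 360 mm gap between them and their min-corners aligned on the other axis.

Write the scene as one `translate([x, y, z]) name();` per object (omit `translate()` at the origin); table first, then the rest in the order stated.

table();
translate([0, 0, 699]) picture_frame();
translate([1866, 0, 0]) door_frame();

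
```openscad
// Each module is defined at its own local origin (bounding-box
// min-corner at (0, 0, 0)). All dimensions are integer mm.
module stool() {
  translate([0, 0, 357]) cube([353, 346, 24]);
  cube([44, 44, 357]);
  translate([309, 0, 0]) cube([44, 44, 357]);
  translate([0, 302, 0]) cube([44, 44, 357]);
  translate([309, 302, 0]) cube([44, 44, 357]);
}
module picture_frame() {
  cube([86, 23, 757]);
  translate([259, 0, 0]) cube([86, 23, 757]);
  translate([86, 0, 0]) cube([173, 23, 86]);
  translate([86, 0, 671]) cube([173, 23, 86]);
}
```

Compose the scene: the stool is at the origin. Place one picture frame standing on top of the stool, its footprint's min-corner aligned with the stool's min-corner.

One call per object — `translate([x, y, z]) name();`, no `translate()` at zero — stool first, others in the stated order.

stool();
translate([0, 0, 381]) picture_frame();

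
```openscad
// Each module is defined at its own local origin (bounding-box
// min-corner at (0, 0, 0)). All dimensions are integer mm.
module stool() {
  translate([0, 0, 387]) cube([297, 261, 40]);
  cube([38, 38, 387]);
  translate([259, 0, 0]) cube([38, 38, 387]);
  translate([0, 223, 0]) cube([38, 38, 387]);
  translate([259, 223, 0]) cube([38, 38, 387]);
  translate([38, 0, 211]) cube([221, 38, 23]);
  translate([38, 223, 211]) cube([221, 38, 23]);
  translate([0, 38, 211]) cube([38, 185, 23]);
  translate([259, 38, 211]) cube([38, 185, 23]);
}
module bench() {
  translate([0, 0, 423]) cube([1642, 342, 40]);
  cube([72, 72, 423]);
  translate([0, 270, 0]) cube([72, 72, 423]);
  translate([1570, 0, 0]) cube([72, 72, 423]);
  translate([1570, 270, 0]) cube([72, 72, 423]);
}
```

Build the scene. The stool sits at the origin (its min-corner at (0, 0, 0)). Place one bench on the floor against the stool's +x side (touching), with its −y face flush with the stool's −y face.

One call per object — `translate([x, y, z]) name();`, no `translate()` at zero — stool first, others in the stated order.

stool();
translate([297, 0, 0]) bench();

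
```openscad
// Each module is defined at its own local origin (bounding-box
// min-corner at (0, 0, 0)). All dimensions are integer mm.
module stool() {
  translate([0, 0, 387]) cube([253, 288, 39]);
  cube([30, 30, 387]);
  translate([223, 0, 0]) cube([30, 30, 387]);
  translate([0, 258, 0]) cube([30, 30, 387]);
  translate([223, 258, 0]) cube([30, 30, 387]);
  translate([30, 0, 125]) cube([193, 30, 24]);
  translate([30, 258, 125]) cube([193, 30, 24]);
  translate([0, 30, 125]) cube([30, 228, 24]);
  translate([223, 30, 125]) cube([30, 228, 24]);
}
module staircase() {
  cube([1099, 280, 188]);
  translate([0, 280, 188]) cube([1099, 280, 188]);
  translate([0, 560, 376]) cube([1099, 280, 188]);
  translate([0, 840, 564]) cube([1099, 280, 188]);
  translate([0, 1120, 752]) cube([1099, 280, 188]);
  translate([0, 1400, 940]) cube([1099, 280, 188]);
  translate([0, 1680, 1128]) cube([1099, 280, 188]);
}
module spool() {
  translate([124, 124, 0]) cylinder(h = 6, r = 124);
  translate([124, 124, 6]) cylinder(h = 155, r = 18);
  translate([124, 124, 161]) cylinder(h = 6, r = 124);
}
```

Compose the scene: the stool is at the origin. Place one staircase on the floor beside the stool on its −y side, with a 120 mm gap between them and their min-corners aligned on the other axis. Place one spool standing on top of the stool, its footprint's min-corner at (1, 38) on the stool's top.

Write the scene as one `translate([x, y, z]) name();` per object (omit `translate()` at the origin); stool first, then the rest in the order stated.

stool();
translate([0, -2080, 0]) staircase();
translate([1, 38, 426]) spool();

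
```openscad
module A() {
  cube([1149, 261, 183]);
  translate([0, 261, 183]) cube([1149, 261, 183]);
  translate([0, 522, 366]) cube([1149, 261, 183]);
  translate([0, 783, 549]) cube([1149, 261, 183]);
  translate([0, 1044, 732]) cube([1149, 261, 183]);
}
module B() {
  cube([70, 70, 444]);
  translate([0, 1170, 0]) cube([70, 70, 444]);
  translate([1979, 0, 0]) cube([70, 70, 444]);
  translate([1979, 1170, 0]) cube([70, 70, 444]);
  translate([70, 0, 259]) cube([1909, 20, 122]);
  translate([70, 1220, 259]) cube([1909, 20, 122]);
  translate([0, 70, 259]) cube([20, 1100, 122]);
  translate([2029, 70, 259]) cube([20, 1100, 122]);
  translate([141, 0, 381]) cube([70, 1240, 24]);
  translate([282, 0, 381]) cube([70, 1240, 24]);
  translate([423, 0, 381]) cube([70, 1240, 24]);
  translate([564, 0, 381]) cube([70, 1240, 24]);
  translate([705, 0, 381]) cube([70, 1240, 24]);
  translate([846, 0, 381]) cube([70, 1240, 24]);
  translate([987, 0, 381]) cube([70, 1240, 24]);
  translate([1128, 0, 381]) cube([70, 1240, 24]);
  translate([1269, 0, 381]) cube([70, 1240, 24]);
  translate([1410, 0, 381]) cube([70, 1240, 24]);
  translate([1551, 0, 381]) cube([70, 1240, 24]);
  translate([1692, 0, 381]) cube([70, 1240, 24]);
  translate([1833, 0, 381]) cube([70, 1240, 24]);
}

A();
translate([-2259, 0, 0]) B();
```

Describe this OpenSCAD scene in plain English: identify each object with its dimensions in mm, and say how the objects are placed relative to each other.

A is a straight staircase of 5 solid steps. Each step is 1149 mm wide (x), 261 mm deep (y, the going) and 183 mm tall (the rise). The first step rests on the floor; each subsequent step sits one going further in +y and one rise higher in +z, directly behind and above the previous step with no overlap.

B is a bed frame 2049 mm long (x) by 1240 mm wide (y). Four 70×70 mm corner posts, 444 mm tall, at the corners of the footprint. Four rails of 20 mm thickness and 122 mm height run between adjacent posts with their undersides at z = 259 mm, their outer faces flush with the outside of the frame (the two x-running rails run between the posts' inner faces; the two y-running rails run between the posts' inner faces). 13 slats, each 70 mm wide (x) and 24 mm thick, lie across the top of the two x-running rails, running the full 1240 mm width of the frame in y; the slats are evenly spaced along x between the inner faces of the end posts with equal gaps (rounded down to the nearest mm) at the −x end and between each pair — any rounding remainder accumulates at the +x end.

The bed frame is on the floor beside the staircase on its −x side.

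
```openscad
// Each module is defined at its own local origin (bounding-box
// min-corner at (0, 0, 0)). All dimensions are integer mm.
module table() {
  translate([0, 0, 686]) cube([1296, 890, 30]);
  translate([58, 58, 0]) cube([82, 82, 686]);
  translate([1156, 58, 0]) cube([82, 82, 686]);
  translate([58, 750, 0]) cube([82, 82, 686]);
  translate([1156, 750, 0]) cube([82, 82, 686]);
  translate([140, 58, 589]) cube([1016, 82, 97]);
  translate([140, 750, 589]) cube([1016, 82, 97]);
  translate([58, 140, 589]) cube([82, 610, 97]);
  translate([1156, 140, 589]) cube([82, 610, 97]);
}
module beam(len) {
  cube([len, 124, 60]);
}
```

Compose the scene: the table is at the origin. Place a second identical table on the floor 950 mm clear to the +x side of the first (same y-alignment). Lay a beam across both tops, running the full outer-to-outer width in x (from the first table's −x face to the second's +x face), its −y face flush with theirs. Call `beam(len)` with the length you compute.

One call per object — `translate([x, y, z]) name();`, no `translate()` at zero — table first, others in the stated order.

table();
translate([2246, 0, 0]) table();
translate([0, 0, 716]) beam(3542);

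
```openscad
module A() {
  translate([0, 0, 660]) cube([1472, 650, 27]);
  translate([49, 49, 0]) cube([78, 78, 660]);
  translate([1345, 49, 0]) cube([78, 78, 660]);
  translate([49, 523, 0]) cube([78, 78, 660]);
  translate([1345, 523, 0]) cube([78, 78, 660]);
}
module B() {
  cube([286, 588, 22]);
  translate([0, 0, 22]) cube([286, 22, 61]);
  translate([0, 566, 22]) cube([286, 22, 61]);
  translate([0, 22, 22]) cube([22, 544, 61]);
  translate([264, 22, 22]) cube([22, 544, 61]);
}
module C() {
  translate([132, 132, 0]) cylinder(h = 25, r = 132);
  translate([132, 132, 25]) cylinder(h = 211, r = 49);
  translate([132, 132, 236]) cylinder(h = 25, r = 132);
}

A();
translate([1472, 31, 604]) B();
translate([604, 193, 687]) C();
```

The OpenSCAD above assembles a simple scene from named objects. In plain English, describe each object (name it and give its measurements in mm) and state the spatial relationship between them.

A is a table: top 1472 mm (x) × 650 mm (y), 27 mm thick, upper face at z = 687 mm, on four 78×78 mm square legs, each inset 49 mm from the nearest pair of top edges, running from z = 0 to the bottom of the top.

B is an open-topped rectangular box: outside dimensions 286×588×83 mm, with a uniform wall and base thickness of 22 mm. The base is a full 286×588 slab on the floor; four walls sit on top of the base. The front and back walls (the −y and +y sides) span the full width; the two side walls fit between them.

C is a spool: two coaxial disc flanges of radius 132 mm and thickness 25 mm, joined by a core cylinder of radius 49 mm and height 211 mm. The lower flange rests on z = 0 and the three cylinders share a vertical axis.

The open box is beside the table with their tops flush at z = 687. The spool is on top of the table, centred.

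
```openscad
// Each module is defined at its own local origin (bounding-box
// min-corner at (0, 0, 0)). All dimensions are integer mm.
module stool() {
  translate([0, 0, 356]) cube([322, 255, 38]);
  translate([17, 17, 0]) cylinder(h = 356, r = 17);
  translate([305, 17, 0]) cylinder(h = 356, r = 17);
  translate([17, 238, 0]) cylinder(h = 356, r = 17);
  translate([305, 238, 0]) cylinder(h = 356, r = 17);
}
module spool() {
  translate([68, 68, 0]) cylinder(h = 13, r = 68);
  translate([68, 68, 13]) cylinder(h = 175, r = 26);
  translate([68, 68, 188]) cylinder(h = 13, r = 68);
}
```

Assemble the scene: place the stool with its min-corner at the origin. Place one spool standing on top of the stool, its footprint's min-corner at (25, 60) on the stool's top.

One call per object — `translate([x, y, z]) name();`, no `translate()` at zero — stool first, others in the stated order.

stool();
translate([25, 60, 394]) spool();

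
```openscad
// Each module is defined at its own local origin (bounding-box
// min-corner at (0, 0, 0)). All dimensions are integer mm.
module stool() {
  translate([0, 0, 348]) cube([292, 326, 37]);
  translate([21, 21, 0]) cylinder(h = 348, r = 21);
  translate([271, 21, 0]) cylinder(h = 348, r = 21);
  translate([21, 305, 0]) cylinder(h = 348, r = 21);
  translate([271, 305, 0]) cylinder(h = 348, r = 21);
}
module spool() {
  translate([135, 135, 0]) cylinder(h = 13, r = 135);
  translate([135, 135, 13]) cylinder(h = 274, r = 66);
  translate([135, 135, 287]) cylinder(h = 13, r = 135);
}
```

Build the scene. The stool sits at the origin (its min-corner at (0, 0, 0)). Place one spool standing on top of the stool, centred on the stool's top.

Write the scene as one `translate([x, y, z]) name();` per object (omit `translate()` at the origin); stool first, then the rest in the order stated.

stool();
translate([11, 28, 385]) spool();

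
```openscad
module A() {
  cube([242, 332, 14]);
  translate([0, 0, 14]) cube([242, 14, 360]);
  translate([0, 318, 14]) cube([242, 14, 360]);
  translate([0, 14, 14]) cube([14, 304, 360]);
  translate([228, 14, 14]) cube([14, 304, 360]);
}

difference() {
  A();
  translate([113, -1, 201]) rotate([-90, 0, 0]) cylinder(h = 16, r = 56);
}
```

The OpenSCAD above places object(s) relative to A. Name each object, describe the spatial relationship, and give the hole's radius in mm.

A is an open box. The open box has a circular hole through its front wall. The hole's radius is 56 mm.

The subtracted cylinder has r = 56 mm.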